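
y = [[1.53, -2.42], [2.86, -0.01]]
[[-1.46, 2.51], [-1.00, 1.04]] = y @ [[-0.35, 0.36], [0.38, -0.81]]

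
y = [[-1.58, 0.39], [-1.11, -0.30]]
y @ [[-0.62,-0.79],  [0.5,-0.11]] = [[1.17, 1.21], [0.54, 0.91]]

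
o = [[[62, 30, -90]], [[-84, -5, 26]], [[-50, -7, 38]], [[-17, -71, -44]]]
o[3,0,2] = -44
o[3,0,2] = -44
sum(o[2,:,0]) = -50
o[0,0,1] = 30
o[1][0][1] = -5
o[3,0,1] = -71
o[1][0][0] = -84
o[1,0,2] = 26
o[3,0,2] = -44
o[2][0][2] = 38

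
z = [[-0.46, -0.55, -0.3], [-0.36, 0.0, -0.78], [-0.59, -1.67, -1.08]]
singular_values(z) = [2.27, 0.67, 0.25]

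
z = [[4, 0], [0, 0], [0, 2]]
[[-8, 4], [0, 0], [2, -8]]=z @ [[-2, 1], [1, -4]]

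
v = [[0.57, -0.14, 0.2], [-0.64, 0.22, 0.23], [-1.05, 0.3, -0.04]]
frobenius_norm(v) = 1.45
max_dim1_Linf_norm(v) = 1.05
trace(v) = 0.75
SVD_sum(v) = [[0.56, -0.16, 0.00], [-0.65, 0.19, -0.00], [-1.05, 0.31, -0.00]] + [[0.01, 0.03, 0.20],[0.01, 0.03, 0.23],[-0.00, -0.0, -0.04]] + [[-0.00, -0.0, 0.00], [0.00, 0.0, -0.0], [-0.0, -0.0, 0.0]]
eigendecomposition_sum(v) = [[(0.29+0.09j),-0.07-0.02j,0.10+0.02j],[(-0.31+5.3j),(0.11-1.32j),0.12+1.82j],[(-0.53+3.69j),(0.15-0.92j),-0.02+1.28j]] + [[(0.29-0.09j), (-0.07+0.02j), (0.1-0.02j)], [(-0.31-5.3j), 0.11+1.32j, 0.12-1.82j], [-0.53-3.69j, (0.15+0.92j), (-0.02-1.28j)]] + [[(-0-0j),0.00+0.00j,-0.00-0.00j],[(-0.01-0j),0.01+0.00j,(-0.01-0j)],[0j,-0.00-0.00j,0.00+0.00j]]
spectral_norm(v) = 1.41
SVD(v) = [[-0.42, -0.64, 0.64],[0.48, -0.75, -0.45],[0.77, 0.12, 0.62]] @ diag([1.4118501375435377, 0.3101216504697501, 0.0019367571375865549]) @ [[-0.96, 0.28, -0.00], [-0.03, -0.13, -0.99], [-0.28, -0.95, 0.13]]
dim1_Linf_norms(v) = [0.57, 0.64, 1.05]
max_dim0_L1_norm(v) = 2.26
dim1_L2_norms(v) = [0.62, 0.71, 1.09]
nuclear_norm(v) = 1.72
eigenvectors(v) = [[(-0.01+0.04j), -0.01-0.04j, -0.28+0.00j], [-0.82+0.00j, -0.82-0.00j, -0.95+0.00j], [-0.57-0.05j, (-0.57+0.05j), 0.12+0.00j]]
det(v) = 0.00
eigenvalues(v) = [(0.37+0.05j), (0.37-0.05j), (0.01+0j)]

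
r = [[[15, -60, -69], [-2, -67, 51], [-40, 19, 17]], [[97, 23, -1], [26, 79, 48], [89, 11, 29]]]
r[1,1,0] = 26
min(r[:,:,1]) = -67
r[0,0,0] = 15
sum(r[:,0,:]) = 5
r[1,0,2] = -1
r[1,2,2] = 29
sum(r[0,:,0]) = -27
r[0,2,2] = 17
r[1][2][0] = 89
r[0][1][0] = -2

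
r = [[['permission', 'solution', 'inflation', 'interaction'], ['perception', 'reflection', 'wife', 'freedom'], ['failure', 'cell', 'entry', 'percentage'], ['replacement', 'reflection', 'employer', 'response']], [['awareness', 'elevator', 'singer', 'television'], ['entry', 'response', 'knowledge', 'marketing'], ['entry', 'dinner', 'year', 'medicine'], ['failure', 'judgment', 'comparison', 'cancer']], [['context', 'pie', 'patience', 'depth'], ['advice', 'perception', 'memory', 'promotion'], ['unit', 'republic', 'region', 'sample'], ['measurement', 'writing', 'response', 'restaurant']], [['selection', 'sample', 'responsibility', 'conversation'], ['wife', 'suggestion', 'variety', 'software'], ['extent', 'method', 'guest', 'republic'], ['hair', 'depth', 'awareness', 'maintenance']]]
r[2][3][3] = 'restaurant'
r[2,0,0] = 'context'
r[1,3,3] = 'cancer'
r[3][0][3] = 'conversation'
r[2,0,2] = 'patience'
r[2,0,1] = 'pie'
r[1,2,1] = 'dinner'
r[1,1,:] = ['entry', 'response', 'knowledge', 'marketing']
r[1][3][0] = 'failure'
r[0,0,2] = 'inflation'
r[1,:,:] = [['awareness', 'elevator', 'singer', 'television'], ['entry', 'response', 'knowledge', 'marketing'], ['entry', 'dinner', 'year', 'medicine'], ['failure', 'judgment', 'comparison', 'cancer']]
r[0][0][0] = 'permission'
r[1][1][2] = 'knowledge'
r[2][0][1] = 'pie'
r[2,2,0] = 'unit'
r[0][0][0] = 'permission'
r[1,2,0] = 'entry'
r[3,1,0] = 'wife'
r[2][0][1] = 'pie'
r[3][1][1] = 'suggestion'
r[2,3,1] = 'writing'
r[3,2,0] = 'extent'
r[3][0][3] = 'conversation'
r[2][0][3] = 'depth'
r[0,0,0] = 'permission'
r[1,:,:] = [['awareness', 'elevator', 'singer', 'television'], ['entry', 'response', 'knowledge', 'marketing'], ['entry', 'dinner', 'year', 'medicine'], ['failure', 'judgment', 'comparison', 'cancer']]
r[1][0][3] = 'television'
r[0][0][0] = 'permission'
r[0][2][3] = 'percentage'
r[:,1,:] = [['perception', 'reflection', 'wife', 'freedom'], ['entry', 'response', 'knowledge', 'marketing'], ['advice', 'perception', 'memory', 'promotion'], ['wife', 'suggestion', 'variety', 'software']]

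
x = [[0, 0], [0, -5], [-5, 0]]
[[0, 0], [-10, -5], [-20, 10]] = x@[[4, -2], [2, 1]]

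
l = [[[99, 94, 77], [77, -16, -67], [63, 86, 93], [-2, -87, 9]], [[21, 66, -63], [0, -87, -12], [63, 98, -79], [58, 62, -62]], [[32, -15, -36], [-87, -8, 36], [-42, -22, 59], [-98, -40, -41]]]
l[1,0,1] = 66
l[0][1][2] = -67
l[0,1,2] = -67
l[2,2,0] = -42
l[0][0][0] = 99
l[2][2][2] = 59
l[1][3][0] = 58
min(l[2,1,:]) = -87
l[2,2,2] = 59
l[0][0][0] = 99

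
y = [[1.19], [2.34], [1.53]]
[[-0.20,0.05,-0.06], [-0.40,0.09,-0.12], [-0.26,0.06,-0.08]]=y @[[-0.17, 0.04, -0.05]]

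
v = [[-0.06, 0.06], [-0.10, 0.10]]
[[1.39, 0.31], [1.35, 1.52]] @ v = [[-0.11, 0.11],[-0.23, 0.23]]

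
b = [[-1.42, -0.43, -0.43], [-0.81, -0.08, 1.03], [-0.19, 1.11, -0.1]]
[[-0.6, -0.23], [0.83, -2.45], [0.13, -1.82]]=b@[[0.09, 1.13], [0.21, -1.59], [0.89, -1.61]]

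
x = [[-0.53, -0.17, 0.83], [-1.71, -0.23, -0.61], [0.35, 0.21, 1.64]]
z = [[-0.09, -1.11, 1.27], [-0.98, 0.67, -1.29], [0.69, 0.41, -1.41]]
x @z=[[0.79, 0.81, -1.62],  [-0.04, 1.49, -1.01],  [0.89, 0.42, -2.14]]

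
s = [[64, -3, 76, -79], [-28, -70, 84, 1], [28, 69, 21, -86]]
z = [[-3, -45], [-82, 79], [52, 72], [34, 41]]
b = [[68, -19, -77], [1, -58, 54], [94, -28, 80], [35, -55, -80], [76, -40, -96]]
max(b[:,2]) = 80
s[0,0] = 64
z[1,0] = -82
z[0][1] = -45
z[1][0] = -82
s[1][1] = -70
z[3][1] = 41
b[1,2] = 54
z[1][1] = 79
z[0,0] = -3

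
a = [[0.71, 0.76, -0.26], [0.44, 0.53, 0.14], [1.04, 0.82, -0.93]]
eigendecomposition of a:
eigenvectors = [[0.63, -0.25, 0.73], [0.56, 0.18, -0.63], [0.53, -0.95, 0.27]]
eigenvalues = [1.16, -0.81, -0.04]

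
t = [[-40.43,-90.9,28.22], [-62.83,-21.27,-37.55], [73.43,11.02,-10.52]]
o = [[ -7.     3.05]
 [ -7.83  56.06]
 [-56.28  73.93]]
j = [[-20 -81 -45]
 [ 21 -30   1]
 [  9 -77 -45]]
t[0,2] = 28.22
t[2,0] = 73.43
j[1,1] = -30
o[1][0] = -7.83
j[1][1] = -30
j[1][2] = 1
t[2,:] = [73.43, 11.02, -10.52]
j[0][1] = -81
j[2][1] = -77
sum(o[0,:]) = -3.95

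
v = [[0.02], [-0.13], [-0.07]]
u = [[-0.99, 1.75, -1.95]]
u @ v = [[-0.11]]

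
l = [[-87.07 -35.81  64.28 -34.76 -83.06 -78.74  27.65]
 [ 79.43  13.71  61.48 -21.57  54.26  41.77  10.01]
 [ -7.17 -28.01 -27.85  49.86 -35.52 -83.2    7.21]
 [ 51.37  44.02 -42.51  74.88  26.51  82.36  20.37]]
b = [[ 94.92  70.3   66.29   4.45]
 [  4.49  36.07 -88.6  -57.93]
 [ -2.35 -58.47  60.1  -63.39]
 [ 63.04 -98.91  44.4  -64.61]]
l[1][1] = 13.71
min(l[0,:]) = -87.07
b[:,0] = [94.92, 4.49, -2.35, 63.04]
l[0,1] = -35.81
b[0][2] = 66.29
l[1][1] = 13.71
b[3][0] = 63.04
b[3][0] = 63.04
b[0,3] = 4.45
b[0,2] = 66.29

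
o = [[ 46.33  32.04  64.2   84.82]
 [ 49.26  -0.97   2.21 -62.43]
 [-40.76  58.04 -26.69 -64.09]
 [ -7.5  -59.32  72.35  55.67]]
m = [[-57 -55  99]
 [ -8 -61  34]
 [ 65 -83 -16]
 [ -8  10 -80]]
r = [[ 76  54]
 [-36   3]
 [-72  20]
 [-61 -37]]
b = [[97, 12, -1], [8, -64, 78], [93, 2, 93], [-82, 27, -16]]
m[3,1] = 10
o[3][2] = 72.35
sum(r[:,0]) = -93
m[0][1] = -55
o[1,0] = 49.26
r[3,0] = -61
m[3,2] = -80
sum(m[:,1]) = -189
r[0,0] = 76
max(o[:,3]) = 84.82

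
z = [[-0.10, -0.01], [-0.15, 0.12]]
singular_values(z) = [0.21, 0.07]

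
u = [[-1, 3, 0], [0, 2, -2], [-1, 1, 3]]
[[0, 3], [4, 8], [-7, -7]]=u@ [[-3, 3], [-1, 2], [-3, -2]]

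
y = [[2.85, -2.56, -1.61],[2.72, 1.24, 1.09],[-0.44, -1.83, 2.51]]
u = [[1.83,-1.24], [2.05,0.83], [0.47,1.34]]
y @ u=[[-0.79,  -7.82], [8.03,  -0.88], [-3.38,  2.39]]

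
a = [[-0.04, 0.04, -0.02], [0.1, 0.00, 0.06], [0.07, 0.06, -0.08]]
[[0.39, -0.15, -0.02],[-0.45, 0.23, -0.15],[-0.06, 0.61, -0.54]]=a @ [[-4.75, 4.81, -2.95], [5.25, -1.15, -2.33], [0.48, -4.24, 2.48]]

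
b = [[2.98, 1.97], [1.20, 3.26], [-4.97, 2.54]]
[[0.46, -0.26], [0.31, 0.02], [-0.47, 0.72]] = b @ [[0.12, -0.12],  [0.05, 0.05]]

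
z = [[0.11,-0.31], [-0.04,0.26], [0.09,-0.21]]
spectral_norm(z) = 0.48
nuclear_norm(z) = 0.52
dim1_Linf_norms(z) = [0.31, 0.26, 0.21]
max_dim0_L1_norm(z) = 0.78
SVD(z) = [[0.69, 0.29], [-0.55, 0.81], [0.48, 0.51]] @ diag([0.47681725830132904, 0.04738461971994504]) @ [[0.29, -0.96], [0.96, 0.29]]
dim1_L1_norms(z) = [0.42, 0.3, 0.3]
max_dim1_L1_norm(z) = 0.42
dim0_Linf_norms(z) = [0.11, 0.31]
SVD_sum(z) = [[0.1, -0.31], [-0.08, 0.25], [0.07, -0.22]] + [[0.01, 0.0], [0.04, 0.01], [0.02, 0.01]]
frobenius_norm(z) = 0.48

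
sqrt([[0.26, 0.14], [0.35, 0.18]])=[[(0.39+0.03j), 0.21-0.02j],[0.52-0.05j, 0.27+0.04j]]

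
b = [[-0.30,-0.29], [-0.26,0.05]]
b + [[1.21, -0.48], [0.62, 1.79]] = [[0.91, -0.77],[0.36, 1.84]]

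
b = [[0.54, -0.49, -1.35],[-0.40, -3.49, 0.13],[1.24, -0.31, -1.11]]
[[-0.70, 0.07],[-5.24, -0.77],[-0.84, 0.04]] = b@[[-0.51, -0.05], [1.55, 0.22], [-0.25, -0.15]]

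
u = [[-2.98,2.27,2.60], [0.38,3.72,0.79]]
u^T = [[-2.98, 0.38], [2.27, 3.72], [2.6, 0.79]]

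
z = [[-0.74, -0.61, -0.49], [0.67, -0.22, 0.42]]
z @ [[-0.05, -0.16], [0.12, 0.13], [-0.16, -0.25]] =[[0.04, 0.16], [-0.13, -0.24]]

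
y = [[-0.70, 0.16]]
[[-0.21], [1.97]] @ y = [[0.15, -0.03], [-1.38, 0.32]]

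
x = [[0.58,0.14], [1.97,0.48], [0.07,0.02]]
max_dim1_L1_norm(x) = 2.45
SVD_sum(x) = [[0.58, 0.14],  [1.97, 0.48],  [0.07, 0.02]] + [[0.00, -0.00], [-0.00, 0.00], [-0.00, 0.0]]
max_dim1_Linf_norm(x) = 1.97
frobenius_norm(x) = 2.11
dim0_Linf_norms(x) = [1.97, 0.48]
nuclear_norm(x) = 2.12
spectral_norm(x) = 2.11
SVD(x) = [[-0.28, 0.39], [-0.96, -0.08], [-0.03, -0.92]] @ diag([2.1148499338701323, 0.003123653229558763]) @ [[-0.97, -0.24], [0.24, -0.97]]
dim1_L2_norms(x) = [0.6, 2.03, 0.07]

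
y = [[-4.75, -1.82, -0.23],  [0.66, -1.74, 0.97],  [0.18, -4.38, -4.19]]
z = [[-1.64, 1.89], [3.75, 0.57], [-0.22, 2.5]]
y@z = [[1.02, -10.59],[-7.82, 2.68],[-15.8, -12.63]]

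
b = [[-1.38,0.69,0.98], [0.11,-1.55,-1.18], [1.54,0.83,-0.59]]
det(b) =-1.394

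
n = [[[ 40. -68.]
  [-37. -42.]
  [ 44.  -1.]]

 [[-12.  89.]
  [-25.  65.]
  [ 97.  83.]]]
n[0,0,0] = 40.0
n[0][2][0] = 44.0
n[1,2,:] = [97.0, 83.0]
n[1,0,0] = -12.0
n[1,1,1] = 65.0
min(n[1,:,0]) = -25.0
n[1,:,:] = [[-12.0, 89.0], [-25.0, 65.0], [97.0, 83.0]]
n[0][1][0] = -37.0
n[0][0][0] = 40.0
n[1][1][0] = -25.0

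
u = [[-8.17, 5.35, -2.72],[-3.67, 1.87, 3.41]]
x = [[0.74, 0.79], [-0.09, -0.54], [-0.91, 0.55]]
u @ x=[[-4.05, -10.84], [-5.99, -2.03]]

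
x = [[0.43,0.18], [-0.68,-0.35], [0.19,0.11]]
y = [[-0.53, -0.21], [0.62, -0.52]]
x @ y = [[-0.12, -0.18], [0.14, 0.32], [-0.03, -0.1]]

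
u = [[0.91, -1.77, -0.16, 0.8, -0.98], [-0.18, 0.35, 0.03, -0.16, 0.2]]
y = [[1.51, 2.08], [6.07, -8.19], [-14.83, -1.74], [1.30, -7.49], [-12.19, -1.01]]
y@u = [[1.0, -1.94, -0.18, 0.88, -1.06], [7.00, -13.61, -1.22, 6.17, -7.59], [-13.18, 25.64, 2.32, -11.59, 14.19], [2.53, -4.92, -0.43, 2.24, -2.77], [-10.91, 21.22, 1.92, -9.59, 11.74]]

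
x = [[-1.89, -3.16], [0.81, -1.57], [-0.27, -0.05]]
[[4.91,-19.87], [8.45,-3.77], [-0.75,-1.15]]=x@[[3.44, 3.49],  [-3.61, 4.2]]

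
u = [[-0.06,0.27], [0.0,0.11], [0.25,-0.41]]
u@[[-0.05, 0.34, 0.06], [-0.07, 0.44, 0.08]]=[[-0.02, 0.10, 0.02], [-0.01, 0.05, 0.01], [0.02, -0.10, -0.02]]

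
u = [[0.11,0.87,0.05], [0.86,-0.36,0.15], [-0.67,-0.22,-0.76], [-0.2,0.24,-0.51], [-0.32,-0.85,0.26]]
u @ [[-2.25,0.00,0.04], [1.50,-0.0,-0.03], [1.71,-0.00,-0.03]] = [[1.14, 0.0, -0.02], [-2.22, 0.00, 0.04], [-0.12, 0.00, 0.0], [-0.06, 0.0, 0.0], [-0.11, 0.00, 0.0]]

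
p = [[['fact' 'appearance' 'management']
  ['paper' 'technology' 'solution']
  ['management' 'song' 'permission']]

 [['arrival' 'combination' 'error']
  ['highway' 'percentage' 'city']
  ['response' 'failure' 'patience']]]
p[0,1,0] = 'paper'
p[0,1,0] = 'paper'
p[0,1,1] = 'technology'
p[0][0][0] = 'fact'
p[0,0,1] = 'appearance'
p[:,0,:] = [['fact', 'appearance', 'management'], ['arrival', 'combination', 'error']]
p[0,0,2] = 'management'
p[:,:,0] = [['fact', 'paper', 'management'], ['arrival', 'highway', 'response']]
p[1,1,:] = ['highway', 'percentage', 'city']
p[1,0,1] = 'combination'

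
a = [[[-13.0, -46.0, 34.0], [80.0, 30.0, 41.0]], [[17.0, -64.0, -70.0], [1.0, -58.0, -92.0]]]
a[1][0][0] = 17.0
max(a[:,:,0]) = 80.0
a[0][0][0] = -13.0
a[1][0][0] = 17.0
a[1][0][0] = 17.0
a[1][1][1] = -58.0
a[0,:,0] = [-13.0, 80.0]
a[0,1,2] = 41.0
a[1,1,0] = 1.0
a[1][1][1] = -58.0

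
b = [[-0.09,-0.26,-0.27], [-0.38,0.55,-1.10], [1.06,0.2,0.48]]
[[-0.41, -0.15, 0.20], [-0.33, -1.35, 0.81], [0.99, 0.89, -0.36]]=b@[[0.53, 0.56, -0.01], [0.84, -0.45, -0.00], [0.54, 0.81, -0.73]]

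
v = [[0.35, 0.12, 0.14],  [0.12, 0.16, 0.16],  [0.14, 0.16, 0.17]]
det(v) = 0.00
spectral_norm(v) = 0.52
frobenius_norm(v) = 0.54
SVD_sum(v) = [[0.28, 0.18, 0.19], [0.18, 0.11, 0.12], [0.19, 0.12, 0.13]] + [[0.07, -0.06, -0.05], [-0.06, 0.05, 0.04], [-0.05, 0.04, 0.04]] + [[0.0, 0.0, -0.0], [0.0, 0.00, -0.0], [-0.0, -0.0, 0.0]]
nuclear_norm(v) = 0.68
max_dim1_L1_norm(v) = 0.61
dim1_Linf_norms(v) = [0.35, 0.16, 0.17]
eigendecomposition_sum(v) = [[0.28, 0.18, 0.19], [0.18, 0.11, 0.12], [0.19, 0.12, 0.13]] + [[0.07,-0.06,-0.05],[-0.06,0.05,0.04],[-0.05,0.04,0.04]] + [[0.0, 0.0, -0.00],[0.0, 0.0, -0.0],[-0.00, -0.00, 0.0]]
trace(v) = 0.68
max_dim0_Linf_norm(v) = 0.35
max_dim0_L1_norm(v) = 0.61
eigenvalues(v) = [0.52, 0.15, 0.0]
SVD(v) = [[-0.73, 0.68, -0.05], [-0.46, -0.55, -0.70], [-0.5, -0.49, 0.71]] @ diag([0.5221377270923729, 0.15346953375020578, 0.004392739157421362]) @ [[-0.73, -0.46, -0.5],[0.68, -0.55, -0.49],[-0.05, -0.70, 0.71]]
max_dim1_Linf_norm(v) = 0.35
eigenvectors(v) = [[0.73, 0.68, -0.05], [0.46, -0.55, -0.70], [0.50, -0.49, 0.71]]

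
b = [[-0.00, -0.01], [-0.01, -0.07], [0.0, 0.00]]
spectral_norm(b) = 0.07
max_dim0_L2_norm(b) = 0.07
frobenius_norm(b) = 0.07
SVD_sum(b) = [[-0.00,-0.01], [-0.01,-0.07], [0.0,0.0]] + [[0.00, -0.0],  [-0.0, 0.00],  [0.0, 0.00]]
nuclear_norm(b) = 0.07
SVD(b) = [[-0.14,-0.99], [-0.99,0.14], [0.00,0.0]] @ diag([0.0714005494464026, 0.0014005494464025905]) @ [[0.14, 0.99], [-0.99, 0.14]]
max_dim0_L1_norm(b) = 0.08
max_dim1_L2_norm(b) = 0.07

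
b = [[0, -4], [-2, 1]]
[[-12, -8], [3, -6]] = b@[[0, 4], [3, 2]]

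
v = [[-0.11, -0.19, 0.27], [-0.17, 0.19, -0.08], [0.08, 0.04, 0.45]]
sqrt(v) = [[0.11+0.38j, (-0.2+0.19j), (0.25-0.13j)], [-0.18+0.15j, 0.44+0.07j, -0.05-0.05j], [0.08-0.05j, 0.04-0.03j, (0.66+0.02j)]]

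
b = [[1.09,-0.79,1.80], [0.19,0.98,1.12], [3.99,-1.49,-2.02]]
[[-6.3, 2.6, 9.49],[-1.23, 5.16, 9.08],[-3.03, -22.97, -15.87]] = b@[[-1.3, -3.24, -0.02], [1.4, 1.33, 2.15], [-2.10, 3.99, 6.23]]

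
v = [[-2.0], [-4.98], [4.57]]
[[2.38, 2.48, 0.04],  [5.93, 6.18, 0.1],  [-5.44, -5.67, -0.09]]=v @ [[-1.19,-1.24,-0.02]]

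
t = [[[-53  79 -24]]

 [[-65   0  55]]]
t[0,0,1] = 79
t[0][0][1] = 79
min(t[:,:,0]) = -65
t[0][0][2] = -24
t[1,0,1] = 0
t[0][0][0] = -53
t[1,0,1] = 0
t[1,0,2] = 55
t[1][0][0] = -65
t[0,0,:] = [-53, 79, -24]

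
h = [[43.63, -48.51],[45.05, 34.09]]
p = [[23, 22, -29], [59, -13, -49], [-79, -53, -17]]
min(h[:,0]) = 43.63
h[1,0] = 45.05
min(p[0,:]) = -29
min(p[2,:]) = -79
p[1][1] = -13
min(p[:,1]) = -53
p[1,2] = -49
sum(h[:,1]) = -14.419999999999995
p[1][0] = 59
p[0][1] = 22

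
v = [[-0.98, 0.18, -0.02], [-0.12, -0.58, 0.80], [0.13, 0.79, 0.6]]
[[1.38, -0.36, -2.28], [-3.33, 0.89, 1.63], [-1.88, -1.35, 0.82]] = v @ [[-1.20, 0.06, 2.16],  [0.72, -1.66, -0.72],  [-3.82, -0.08, 1.84]]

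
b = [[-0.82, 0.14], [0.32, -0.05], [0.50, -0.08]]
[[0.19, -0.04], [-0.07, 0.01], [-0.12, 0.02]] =b @ [[-0.23, 0.02], [0.01, -0.15]]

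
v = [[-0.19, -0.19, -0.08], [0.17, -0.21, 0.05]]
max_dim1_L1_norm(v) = 0.46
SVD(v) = [[-0.84, -0.55],[-0.55, 0.84]] @ diag([0.2845514057590529, 0.2704265103138869]) @ [[0.23, 0.96, 0.14], [0.91, -0.26, 0.32]]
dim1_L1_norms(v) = [0.46, 0.43]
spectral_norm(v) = 0.28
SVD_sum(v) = [[-0.05, -0.23, -0.03], [-0.04, -0.15, -0.02]] + [[-0.14, 0.04, -0.05], [0.21, -0.06, 0.07]]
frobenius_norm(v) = 0.39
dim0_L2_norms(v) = [0.25, 0.28, 0.09]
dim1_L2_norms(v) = [0.28, 0.27]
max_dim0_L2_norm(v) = 0.28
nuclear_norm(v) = 0.55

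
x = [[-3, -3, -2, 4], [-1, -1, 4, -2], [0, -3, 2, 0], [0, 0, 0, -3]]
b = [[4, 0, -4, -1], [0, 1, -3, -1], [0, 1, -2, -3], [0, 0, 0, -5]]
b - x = [[7, 3, -2, -5], [1, 2, -7, 1], [0, 4, -4, -3], [0, 0, 0, -2]]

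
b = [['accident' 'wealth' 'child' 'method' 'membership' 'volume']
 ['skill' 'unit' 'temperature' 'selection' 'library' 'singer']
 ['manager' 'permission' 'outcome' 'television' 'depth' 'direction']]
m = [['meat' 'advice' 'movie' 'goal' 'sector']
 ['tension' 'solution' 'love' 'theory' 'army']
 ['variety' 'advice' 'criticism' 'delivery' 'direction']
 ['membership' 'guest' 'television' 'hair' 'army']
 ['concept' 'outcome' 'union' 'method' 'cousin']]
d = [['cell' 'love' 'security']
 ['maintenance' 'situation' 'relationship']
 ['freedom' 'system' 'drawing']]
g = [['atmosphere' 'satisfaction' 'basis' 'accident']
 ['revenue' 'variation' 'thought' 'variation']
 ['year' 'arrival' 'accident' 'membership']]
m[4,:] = ['concept', 'outcome', 'union', 'method', 'cousin']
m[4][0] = 'concept'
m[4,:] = ['concept', 'outcome', 'union', 'method', 'cousin']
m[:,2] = ['movie', 'love', 'criticism', 'television', 'union']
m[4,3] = 'method'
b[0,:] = ['accident', 'wealth', 'child', 'method', 'membership', 'volume']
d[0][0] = 'cell'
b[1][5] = 'singer'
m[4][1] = 'outcome'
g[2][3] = 'membership'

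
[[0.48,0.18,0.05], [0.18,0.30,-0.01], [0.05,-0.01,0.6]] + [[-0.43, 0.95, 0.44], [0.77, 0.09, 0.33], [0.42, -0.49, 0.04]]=[[0.05, 1.13, 0.49], [0.95, 0.39, 0.32], [0.47, -0.50, 0.64]]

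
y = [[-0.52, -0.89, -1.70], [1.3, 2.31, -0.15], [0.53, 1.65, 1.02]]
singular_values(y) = [3.49, 1.67, 0.29]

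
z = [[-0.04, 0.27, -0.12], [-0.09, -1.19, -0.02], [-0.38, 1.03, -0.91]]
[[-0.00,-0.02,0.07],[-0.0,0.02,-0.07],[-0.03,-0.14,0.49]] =z@[[0.00, 0.0, -0.01], [-0.00, -0.02, 0.07], [0.03, 0.13, -0.46]]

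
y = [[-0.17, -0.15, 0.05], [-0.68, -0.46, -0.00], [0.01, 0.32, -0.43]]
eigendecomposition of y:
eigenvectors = [[0.48, -0.24, -0.05],[-0.71, -0.64, 0.27],[-0.52, 0.73, 0.96]]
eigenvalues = [-0.0, -0.72, -0.34]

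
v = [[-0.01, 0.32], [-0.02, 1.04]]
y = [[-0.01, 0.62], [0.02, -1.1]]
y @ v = [[-0.01, 0.64], [0.02, -1.14]]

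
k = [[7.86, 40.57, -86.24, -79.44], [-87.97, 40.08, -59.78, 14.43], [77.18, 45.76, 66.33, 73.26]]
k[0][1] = 40.57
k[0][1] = 40.57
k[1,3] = 14.43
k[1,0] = -87.97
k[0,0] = 7.86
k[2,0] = 77.18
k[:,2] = [-86.24, -59.78, 66.33]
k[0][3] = -79.44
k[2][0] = 77.18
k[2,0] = 77.18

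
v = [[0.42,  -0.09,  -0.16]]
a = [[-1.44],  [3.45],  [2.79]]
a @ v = [[-0.6, 0.13, 0.23], [1.45, -0.31, -0.55], [1.17, -0.25, -0.45]]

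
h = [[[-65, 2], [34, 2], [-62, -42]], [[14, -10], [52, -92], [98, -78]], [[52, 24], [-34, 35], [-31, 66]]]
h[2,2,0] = -31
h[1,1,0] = 52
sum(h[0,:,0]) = -93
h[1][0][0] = 14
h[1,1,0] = 52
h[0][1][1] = 2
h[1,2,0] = 98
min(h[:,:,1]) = -92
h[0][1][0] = 34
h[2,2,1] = 66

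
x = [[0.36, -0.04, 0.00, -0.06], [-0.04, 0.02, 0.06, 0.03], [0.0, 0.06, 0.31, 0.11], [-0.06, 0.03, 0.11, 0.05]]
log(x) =[[-1.18+0.03j, -0.26-0.13j, 0.32-0.07j, (-0.98+0.26j)], [(-0.26-0.13j), -6.05+0.61j, 0.32+0.31j, (1.92-1.2j)], [(0.32-0.07j), 0.32+0.31j, -1.84+0.15j, 2.11-0.60j], [-0.98+0.26j, (1.92-1.2j), (2.11-0.6j), (-7.97+2.35j)]]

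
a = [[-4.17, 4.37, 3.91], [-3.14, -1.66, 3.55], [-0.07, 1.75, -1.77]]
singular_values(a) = [7.9, 4.45, 0.96]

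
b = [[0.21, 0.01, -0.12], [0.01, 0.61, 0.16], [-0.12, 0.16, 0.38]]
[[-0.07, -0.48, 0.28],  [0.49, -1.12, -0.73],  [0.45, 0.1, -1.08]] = b @ [[0.22,  -1.94,  -0.15], [0.52,  -1.92,  -0.5], [1.04,  0.45,  -2.67]]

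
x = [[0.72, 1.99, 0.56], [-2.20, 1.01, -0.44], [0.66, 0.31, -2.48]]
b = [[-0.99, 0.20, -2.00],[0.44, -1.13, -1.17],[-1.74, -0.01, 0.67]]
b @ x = [[-2.47, -2.39, 4.32], [2.03, -0.63, 3.65], [-0.79, -3.26, -2.63]]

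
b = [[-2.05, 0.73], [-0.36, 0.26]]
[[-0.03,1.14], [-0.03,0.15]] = b @ [[-0.05, -0.70],[-0.18, -0.40]]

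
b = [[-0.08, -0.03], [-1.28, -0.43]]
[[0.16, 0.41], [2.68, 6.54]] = b@[[-2.48, -4.60], [1.16, -1.52]]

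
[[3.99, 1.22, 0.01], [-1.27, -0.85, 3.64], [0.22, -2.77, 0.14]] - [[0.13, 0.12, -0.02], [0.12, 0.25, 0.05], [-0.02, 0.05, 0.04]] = [[3.86, 1.1, 0.03], [-1.39, -1.10, 3.59], [0.24, -2.82, 0.1]]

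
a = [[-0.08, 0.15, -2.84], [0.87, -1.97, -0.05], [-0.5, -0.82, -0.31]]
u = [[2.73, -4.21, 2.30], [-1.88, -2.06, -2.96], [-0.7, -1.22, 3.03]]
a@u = [[1.49, 3.49, -9.23], [6.11, 0.46, 7.68], [0.39, 4.17, 0.34]]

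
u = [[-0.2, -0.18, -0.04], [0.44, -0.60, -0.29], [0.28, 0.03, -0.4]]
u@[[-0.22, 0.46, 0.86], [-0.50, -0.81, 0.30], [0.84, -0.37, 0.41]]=[[0.1, 0.07, -0.24], [-0.04, 0.80, 0.08], [-0.41, 0.25, 0.09]]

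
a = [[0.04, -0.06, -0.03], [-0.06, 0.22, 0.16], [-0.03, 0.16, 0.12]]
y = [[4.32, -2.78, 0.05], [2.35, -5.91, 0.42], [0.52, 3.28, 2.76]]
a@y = [[0.02,  0.15,  -0.11], [0.34,  -0.61,  0.53], [0.31,  -0.47,  0.40]]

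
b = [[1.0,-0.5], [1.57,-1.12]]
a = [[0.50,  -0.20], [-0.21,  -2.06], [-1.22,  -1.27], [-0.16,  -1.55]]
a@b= [[0.19, -0.03], [-3.44, 2.41], [-3.21, 2.03], [-2.59, 1.82]]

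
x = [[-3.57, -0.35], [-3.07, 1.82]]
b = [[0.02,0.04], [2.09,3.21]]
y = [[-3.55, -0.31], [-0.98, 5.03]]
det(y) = -18.16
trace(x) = -1.75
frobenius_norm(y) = 6.24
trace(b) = 3.23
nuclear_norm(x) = 6.38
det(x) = -7.57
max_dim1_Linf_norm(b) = 3.21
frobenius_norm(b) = 3.83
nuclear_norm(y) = 8.68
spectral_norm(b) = 3.83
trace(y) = 1.48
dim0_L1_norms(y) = [4.53, 5.34]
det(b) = -0.02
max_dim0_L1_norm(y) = 5.34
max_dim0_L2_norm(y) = 5.04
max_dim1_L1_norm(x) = 4.89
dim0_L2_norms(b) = [2.09, 3.21]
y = x + b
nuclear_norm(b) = 3.84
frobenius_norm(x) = 5.06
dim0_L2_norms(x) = [4.71, 1.85]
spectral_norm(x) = 4.81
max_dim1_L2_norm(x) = 3.59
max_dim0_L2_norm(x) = 4.71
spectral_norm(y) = 5.15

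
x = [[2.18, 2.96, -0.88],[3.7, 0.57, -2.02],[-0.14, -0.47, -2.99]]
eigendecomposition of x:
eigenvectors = [[-0.75, -0.61, -0.19],  [-0.66, 0.76, 0.59],  [0.05, -0.23, 0.78]]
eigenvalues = [4.88, -1.81, -3.31]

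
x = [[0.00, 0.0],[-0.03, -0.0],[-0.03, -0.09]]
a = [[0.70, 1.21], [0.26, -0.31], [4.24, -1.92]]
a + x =[[0.7, 1.21], [0.23, -0.31], [4.21, -2.01]]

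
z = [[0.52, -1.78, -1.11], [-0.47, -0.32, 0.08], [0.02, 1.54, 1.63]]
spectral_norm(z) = 3.07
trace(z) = 1.83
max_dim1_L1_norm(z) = 3.41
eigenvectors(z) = [[0.57, 0.78, -0.72],[0.69, -0.35, 0.17],[-0.45, 0.51, 0.68]]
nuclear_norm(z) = 4.17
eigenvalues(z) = [-0.76, 0.6, 1.99]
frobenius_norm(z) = 3.17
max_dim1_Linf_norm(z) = 1.78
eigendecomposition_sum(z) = [[-0.19, -0.52, -0.07], [-0.23, -0.63, -0.09], [0.15, 0.41, 0.06]] + [[0.34, -0.04, 0.37], [-0.15, 0.02, -0.17], [0.22, -0.03, 0.24]] + [[0.37, -1.22, -1.41], [-0.09, 0.29, 0.33], [-0.35, 1.16, 1.33]]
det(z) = -0.91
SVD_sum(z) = [[0.22, -1.63, -1.34], [0.02, -0.11, -0.09], [-0.23, 1.7, 1.4]] + [[0.33,-0.00,0.06], [-0.44,0.0,-0.08], [0.29,-0.00,0.05]] + [[-0.03, -0.15, 0.17], [-0.04, -0.21, 0.25], [-0.03, -0.16, 0.18]]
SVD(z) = [[-0.69, 0.53, 0.49], [-0.05, -0.71, 0.70], [0.72, 0.46, 0.52]] @ diag([3.0682339876833633, 0.628398289019137, 0.46963367339073225]) @ [[-0.11, 0.77, 0.63], [0.99, -0.01, 0.17], [-0.14, -0.64, 0.76]]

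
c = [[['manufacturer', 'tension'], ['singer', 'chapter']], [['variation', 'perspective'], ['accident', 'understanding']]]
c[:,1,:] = [['singer', 'chapter'], ['accident', 'understanding']]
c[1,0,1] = 'perspective'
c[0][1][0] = 'singer'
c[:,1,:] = [['singer', 'chapter'], ['accident', 'understanding']]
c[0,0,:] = ['manufacturer', 'tension']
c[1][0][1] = 'perspective'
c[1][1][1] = 'understanding'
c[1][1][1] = 'understanding'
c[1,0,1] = 'perspective'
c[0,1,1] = 'chapter'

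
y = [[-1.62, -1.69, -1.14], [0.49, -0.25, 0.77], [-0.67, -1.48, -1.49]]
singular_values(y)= [3.38, 0.8, 0.66]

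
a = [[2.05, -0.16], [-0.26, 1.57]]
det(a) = 3.18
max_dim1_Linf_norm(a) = 2.05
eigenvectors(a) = [[0.91, 0.28], [-0.42, 0.96]]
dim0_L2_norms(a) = [2.07, 1.58]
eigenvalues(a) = [2.12, 1.5]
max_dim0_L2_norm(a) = 2.07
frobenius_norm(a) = 2.60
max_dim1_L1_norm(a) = 2.21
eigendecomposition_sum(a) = [[1.87, -0.54], [-0.88, 0.25]] + [[0.18, 0.38], [0.62, 1.32]]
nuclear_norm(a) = 3.62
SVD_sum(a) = [[1.87, -0.67], [-0.73, 0.26]] + [[0.18, 0.51], [0.47, 1.31]]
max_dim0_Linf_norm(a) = 2.05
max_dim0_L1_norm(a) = 2.31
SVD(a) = [[-0.93, 0.36], [0.36, 0.93]] @ diag([2.1295948504159745, 1.4917861016518963]) @ [[-0.94, 0.34], [0.34, 0.94]]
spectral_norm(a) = 2.13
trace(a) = 3.62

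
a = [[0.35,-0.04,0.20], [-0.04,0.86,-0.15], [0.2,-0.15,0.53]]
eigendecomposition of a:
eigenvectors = [[-0.82, -0.53, -0.2], [0.08, -0.46, 0.88], [0.56, -0.71, -0.42]]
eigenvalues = [0.22, 0.58, 0.94]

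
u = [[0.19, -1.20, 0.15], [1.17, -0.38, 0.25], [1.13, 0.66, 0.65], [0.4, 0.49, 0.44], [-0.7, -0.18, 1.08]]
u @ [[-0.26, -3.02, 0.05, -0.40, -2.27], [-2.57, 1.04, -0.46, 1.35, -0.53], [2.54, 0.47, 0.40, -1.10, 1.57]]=[[3.42, -1.75, 0.62, -1.86, 0.44], [1.31, -3.81, 0.33, -1.26, -2.06], [-0.34, -2.42, 0.01, -0.28, -1.89], [-0.25, -0.49, -0.03, 0.02, -0.48], [3.39, 2.43, 0.48, -1.15, 3.38]]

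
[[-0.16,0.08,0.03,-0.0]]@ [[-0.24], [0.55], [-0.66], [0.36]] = [[0.06]]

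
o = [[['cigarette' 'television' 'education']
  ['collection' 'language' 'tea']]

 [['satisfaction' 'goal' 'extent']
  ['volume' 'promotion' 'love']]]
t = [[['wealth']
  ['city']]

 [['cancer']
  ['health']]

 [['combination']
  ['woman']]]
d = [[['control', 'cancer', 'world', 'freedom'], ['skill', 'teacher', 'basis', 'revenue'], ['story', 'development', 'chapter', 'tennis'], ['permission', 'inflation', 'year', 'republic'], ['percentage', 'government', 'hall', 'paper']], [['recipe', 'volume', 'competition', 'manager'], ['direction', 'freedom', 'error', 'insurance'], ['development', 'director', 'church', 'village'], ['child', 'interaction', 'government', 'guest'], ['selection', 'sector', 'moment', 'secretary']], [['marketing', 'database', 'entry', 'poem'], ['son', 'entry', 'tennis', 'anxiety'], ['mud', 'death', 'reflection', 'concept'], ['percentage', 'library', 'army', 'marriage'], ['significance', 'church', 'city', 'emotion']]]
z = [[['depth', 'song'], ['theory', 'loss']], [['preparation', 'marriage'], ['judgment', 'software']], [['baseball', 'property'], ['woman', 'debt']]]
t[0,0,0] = 'wealth'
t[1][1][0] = 'health'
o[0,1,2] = 'tea'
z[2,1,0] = 'woman'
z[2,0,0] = 'baseball'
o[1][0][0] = 'satisfaction'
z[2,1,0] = 'woman'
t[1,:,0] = ['cancer', 'health']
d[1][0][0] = 'recipe'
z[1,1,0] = 'judgment'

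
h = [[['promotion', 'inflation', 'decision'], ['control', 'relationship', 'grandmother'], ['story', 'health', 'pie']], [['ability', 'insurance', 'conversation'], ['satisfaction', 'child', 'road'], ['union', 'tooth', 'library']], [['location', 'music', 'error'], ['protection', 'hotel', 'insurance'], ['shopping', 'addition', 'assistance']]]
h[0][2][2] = 'pie'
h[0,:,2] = ['decision', 'grandmother', 'pie']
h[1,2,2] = 'library'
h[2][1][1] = 'hotel'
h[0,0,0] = 'promotion'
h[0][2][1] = 'health'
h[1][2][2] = 'library'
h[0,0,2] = 'decision'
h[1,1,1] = 'child'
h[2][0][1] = 'music'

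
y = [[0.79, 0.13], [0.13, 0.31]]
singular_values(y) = [0.82, 0.28]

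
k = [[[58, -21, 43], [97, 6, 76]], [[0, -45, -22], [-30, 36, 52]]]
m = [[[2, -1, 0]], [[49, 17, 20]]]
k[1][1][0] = -30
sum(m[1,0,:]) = 86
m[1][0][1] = 17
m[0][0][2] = 0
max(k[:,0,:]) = 58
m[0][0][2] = 0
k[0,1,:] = [97, 6, 76]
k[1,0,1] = -45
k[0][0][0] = 58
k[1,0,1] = -45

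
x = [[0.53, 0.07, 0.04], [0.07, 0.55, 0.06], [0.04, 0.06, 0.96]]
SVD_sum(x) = [[0.01, 0.02, 0.11], [0.02, 0.02, 0.15], [0.11, 0.15, 0.94]] + [[0.25, 0.29, -0.08], [0.29, 0.32, -0.08], [-0.08, -0.08, 0.02]] + [[0.26, -0.23, 0.01], [-0.23, 0.21, -0.01], [0.01, -0.01, 0.00]]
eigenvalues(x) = [0.47, 0.6, 0.97]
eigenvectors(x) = [[-0.75, 0.65, 0.11], [0.66, 0.73, 0.16], [-0.02, -0.19, 0.98]]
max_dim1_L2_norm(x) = 0.96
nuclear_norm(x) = 2.04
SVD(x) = [[0.11, 0.65, -0.75], [0.16, 0.73, 0.66], [0.98, -0.19, -0.02]] @ diag([0.9742404784881271, 0.5966520557931119, 0.46910746571876133]) @ [[0.11, 0.16, 0.98], [0.65, 0.73, -0.19], [-0.75, 0.66, -0.02]]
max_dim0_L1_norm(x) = 1.06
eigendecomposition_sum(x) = [[0.26, -0.23, 0.01],[-0.23, 0.21, -0.01],[0.01, -0.01, 0.0]] + [[0.25, 0.29, -0.08], [0.29, 0.32, -0.08], [-0.08, -0.08, 0.02]] + [[0.01, 0.02, 0.11],[0.02, 0.02, 0.15],[0.11, 0.15, 0.94]]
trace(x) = 2.04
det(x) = 0.27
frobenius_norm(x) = 1.23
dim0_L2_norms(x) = [0.54, 0.56, 0.96]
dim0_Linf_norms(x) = [0.53, 0.55, 0.96]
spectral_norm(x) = 0.97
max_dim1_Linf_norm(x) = 0.96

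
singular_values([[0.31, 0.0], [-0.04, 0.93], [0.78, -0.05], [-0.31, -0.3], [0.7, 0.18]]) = [1.16, 0.97]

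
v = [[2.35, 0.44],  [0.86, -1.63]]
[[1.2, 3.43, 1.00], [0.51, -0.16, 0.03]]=v @[[0.52, 1.31, 0.39], [-0.04, 0.79, 0.19]]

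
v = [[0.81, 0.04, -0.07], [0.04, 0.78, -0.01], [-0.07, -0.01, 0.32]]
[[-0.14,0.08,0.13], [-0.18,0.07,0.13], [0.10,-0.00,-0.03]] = v @ [[-0.14, 0.1, 0.15], [-0.22, 0.09, 0.16], [0.26, 0.02, -0.06]]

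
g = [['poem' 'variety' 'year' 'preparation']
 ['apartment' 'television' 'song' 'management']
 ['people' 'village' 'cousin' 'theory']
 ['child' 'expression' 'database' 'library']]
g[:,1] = ['variety', 'television', 'village', 'expression']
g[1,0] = 'apartment'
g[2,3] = 'theory'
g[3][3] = 'library'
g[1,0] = 'apartment'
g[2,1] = 'village'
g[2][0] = 'people'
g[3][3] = 'library'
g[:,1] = ['variety', 'television', 'village', 'expression']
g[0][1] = 'variety'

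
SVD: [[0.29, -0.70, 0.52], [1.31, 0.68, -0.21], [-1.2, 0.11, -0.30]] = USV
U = [[-0.08, 0.82, 0.57], [-0.77, -0.42, 0.48], [0.63, -0.40, 0.66]]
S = [1.84, 1.11, 0.0]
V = [[-0.98, -0.22, -0.04], [0.16, -0.81, 0.57], [0.15, -0.55, -0.82]]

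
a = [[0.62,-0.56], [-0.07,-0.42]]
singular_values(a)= [0.87, 0.34]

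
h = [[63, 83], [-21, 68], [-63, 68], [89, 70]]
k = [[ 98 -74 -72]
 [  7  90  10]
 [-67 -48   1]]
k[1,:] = [7, 90, 10]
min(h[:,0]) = -63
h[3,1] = 70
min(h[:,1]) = 68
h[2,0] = -63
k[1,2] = 10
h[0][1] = 83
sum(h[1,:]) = 47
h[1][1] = 68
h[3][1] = 70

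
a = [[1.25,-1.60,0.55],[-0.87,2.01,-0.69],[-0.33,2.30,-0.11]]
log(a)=[[-0.29, -1.47, 0.29], [-0.53, 0.88, -0.58], [0.60, 2.57, -0.86]]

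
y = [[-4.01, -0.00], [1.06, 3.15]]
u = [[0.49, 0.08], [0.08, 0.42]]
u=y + [[4.5,0.08], [-0.98,-2.73]]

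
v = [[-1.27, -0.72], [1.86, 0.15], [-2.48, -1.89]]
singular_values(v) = [3.81, 0.89]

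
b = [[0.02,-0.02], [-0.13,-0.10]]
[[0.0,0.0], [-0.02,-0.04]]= b@[[0.11, 0.17], [0.1, 0.14]]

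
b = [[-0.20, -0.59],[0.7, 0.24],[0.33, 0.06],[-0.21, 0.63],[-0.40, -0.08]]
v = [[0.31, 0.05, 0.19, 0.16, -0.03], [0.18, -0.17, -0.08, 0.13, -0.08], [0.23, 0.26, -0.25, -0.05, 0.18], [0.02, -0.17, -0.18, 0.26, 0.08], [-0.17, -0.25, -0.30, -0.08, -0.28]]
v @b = [[0.01, -0.06], [-0.18, -0.06], [-0.01, -0.13], [-0.27, 0.09], [-0.11, -0.01]]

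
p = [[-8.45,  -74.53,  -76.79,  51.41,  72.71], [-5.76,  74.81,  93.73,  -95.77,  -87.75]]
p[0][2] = -76.79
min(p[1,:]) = -95.77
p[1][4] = -87.75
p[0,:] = [-8.45, -74.53, -76.79, 51.41, 72.71]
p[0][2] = -76.79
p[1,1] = 74.81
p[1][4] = -87.75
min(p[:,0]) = -8.45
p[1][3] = -95.77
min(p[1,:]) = -95.77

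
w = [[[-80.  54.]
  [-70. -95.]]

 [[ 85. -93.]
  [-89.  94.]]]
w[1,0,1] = -93.0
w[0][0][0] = -80.0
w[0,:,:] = [[-80.0, 54.0], [-70.0, -95.0]]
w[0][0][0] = -80.0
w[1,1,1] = 94.0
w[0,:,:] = [[-80.0, 54.0], [-70.0, -95.0]]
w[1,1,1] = 94.0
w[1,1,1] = 94.0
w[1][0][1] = -93.0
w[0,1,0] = -70.0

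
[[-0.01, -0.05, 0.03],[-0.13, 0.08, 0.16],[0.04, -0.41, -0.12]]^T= [[-0.01, -0.13, 0.04], [-0.05, 0.08, -0.41], [0.03, 0.16, -0.12]]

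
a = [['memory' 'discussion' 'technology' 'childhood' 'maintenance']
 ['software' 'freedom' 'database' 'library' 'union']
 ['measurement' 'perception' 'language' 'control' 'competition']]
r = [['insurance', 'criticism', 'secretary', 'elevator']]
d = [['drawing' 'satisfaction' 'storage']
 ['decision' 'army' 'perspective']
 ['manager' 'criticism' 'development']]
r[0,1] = 'criticism'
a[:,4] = ['maintenance', 'union', 'competition']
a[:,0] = ['memory', 'software', 'measurement']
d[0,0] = 'drawing'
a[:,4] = ['maintenance', 'union', 'competition']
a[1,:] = ['software', 'freedom', 'database', 'library', 'union']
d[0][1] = 'satisfaction'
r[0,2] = 'secretary'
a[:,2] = ['technology', 'database', 'language']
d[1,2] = 'perspective'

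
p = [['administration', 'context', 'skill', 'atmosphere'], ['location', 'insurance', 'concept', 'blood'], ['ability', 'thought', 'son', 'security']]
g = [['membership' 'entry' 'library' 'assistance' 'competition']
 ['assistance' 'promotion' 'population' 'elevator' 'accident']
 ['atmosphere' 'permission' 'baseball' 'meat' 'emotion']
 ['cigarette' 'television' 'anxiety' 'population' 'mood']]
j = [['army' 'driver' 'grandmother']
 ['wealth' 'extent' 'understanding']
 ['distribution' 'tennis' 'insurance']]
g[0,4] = 'competition'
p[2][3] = 'security'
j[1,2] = 'understanding'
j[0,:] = ['army', 'driver', 'grandmother']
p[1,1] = 'insurance'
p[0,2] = 'skill'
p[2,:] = ['ability', 'thought', 'son', 'security']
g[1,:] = ['assistance', 'promotion', 'population', 'elevator', 'accident']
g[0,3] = 'assistance'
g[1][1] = 'promotion'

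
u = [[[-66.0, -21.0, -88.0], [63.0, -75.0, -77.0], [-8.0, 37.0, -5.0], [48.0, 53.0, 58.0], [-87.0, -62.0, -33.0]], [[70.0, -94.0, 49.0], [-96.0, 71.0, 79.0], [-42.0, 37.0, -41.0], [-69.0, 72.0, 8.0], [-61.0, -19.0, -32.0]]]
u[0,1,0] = 63.0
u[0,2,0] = -8.0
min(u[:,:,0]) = -96.0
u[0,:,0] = [-66.0, 63.0, -8.0, 48.0, -87.0]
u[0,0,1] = -21.0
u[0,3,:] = [48.0, 53.0, 58.0]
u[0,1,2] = -77.0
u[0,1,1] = -75.0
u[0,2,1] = 37.0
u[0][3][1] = 53.0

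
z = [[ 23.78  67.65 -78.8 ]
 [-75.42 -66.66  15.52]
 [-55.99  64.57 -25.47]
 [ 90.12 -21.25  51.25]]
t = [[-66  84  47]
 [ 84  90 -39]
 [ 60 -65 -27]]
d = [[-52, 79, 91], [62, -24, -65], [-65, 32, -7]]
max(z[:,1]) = 67.65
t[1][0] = 84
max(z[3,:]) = 90.12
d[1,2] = -65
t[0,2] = 47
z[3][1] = -21.25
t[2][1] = -65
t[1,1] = 90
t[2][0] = 60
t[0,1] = 84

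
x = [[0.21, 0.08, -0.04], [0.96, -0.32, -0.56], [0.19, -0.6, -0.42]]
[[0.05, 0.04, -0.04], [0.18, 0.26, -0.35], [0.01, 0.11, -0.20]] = x@[[0.17, 0.23, -0.23], [0.10, -0.11, 0.17], [-0.08, 0.00, 0.14]]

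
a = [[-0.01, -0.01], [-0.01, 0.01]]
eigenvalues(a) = [-0.01, 0.01]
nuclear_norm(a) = 0.03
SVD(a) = [[-0.71,-0.71], [-0.71,0.71]] @ diag([0.014142135623730952, 0.01414213562373095]) @ [[1.00, 0.0], [0.0, 1.0]]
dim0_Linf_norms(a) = [0.01, 0.01]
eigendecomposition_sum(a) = [[-0.01, -0.01], [-0.0, -0.0]] + [[0.00, -0.0], [-0.00, 0.01]]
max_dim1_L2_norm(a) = 0.01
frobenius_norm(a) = 0.02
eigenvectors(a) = [[-0.92,0.38], [-0.38,-0.92]]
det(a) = -0.00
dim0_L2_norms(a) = [0.01, 0.01]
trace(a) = 0.00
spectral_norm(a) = 0.01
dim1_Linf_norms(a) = [0.01, 0.01]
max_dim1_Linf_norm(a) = 0.01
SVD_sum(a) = [[-0.01, 0.0], [-0.01, 0.00]] + [[0.00, -0.01], [0.00, 0.01]]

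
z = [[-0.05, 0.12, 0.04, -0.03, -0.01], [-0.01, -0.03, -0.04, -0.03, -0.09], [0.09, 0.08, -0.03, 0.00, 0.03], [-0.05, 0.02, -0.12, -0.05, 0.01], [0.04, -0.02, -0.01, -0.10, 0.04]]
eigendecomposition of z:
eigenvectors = [[(-0.09+0.38j),  -0.09-0.38j,  -0.80+0.00j,  (0.24-0.07j),  (0.24+0.07j)], [-0.36+0.15j,  (-0.36-0.15j),  0.35+0.00j,  0.14+0.40j,  0.14-0.40j], [(0.07+0.38j),  0.07-0.38j,  0.41+0.00j,  (0.11-0.44j),  0.11+0.44j], [-0.22-0.35j,  -0.22+0.35j,  (-0.01+0j),  0.64+0.00j,  0.64-0.00j], [(0.61+0j),  (0.61-0j),  (0.26+0j),  0.25+0.27j,  0.25-0.27j]]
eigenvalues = [(0.08+0.07j), (0.08-0.07j), (-0.12+0j), (-0.08+0.1j), (-0.08-0.1j)]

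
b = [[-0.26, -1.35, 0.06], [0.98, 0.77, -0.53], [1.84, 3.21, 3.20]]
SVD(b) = [[-0.2,0.55,0.81], [0.12,-0.81,0.58], [0.97,0.21,0.10]] @ diag([5.019226888456285, 1.436297624136996, 0.6340430404127719]) @ [[0.39, 0.69, 0.61], [-0.38, -0.48, 0.79], [0.84, -0.54, 0.08]]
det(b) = 4.57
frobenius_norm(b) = 5.26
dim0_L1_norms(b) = [3.08, 5.33, 3.79]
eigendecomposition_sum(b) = [[(-0.3+0.73j), (-0.85+0.26j), -0.15-0.03j],[(0.79-0.17j), 0.70+0.57j, (0.06+0.14j)],[-0.51-0.52j, (0.1-0.81j), (0.08-0.11j)]] + [[-0.30-0.73j, -0.85-0.26j, -0.15+0.03j], [(0.79+0.17j), 0.70-0.57j, (0.06-0.14j)], [-0.51+0.52j, (0.1+0.81j), (0.08+0.11j)]] + [[(0.33-0j), 0.35-0.00j, (0.35-0j)],[-0.61+0.00j, (-0.64+0j), (-0.65+0j)],[(2.86-0j), 3.01-0.00j, 3.04-0.00j]]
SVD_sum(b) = [[-0.39, -0.70, -0.61], [0.23, 0.41, 0.36], [1.90, 3.39, 2.95]] + [[-0.3, -0.38, 0.63], [0.44, 0.55, -0.92], [-0.12, -0.15, 0.24]] + [[0.43,-0.28,0.04], [0.31,-0.2,0.03], [0.05,-0.03,0.0]]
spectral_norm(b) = 5.02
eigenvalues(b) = [(0.49+1.2j), (0.49-1.2j), (2.73+0j)]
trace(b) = 3.71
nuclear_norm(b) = 7.09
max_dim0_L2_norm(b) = 3.57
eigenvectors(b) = [[-0.33+0.49j, (-0.33-0.49j), 0.11+0.00j],  [(0.6+0j), 0.60-0.00j, -0.21+0.00j],  [(-0.29-0.46j), (-0.29+0.46j), (0.97+0j)]]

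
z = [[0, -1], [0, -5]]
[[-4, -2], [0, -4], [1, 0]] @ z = [[0, 14], [0, 20], [0, -1]]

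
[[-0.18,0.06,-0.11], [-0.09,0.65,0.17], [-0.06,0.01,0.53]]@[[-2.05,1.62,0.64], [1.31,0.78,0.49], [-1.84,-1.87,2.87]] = [[0.65, -0.04, -0.40],  [0.72, 0.04, 0.75],  [-0.84, -1.08, 1.49]]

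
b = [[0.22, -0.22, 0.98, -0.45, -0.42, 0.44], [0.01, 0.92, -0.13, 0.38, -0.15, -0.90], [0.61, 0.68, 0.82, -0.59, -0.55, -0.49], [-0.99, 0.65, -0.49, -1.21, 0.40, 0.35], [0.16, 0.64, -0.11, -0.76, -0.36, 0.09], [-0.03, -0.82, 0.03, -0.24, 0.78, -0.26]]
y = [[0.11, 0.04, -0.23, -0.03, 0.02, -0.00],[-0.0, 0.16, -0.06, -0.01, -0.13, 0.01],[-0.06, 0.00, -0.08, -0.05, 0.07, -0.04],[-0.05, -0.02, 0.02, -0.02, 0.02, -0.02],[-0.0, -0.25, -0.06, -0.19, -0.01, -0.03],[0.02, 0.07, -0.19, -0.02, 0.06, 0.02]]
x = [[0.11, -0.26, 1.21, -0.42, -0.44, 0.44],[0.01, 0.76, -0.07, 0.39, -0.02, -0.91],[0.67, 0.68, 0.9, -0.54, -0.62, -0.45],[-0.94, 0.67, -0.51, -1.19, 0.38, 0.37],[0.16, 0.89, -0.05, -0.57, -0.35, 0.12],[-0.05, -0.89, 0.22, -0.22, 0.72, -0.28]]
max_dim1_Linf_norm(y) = 0.25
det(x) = -0.25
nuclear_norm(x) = 7.31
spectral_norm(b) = 2.05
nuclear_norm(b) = 7.11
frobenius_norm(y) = 0.54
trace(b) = 0.13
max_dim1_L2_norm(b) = 1.84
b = y + x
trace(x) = -0.05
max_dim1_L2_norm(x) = 1.81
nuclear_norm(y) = 1.02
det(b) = 0.08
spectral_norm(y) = 0.35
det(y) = 0.00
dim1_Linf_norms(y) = [0.23, 0.16, 0.08, 0.05, 0.25, 0.19]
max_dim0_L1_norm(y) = 0.64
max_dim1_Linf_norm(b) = 1.21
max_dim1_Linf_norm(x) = 1.21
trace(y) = 0.18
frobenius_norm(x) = 3.51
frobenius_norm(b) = 3.44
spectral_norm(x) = 2.08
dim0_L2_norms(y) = [0.14, 0.31, 0.32, 0.2, 0.16, 0.06]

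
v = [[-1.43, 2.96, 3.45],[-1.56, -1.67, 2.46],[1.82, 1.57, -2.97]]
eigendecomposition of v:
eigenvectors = [[0.17, 0.79, 0.87], [0.66, -0.45, -0.12], [-0.73, 0.42, 0.47]]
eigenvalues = [-4.81, -1.26, 0.0]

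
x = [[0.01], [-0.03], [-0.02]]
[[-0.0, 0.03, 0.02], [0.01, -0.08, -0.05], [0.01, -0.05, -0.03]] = x @ [[-0.34,2.65,1.64]]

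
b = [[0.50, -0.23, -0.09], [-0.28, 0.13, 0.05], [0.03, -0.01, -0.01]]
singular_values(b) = [0.64, 0.01, 0.0]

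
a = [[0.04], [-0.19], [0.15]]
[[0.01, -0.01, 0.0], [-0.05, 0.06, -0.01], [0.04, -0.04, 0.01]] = a @ [[0.24, -0.30, 0.05]]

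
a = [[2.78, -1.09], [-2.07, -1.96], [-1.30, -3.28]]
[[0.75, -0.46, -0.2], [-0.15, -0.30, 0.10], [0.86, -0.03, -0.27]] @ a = [[3.3, 0.74],  [0.07, 0.42],  [2.8, 0.01]]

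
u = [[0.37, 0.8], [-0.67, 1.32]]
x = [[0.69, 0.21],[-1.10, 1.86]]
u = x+[[-0.32, 0.59], [0.43, -0.54]]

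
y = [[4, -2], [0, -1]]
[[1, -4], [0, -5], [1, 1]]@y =[[4, 2], [0, 5], [4, -3]]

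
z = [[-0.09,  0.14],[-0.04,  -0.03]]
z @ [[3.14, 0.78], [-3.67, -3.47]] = [[-0.80, -0.56], [-0.02, 0.07]]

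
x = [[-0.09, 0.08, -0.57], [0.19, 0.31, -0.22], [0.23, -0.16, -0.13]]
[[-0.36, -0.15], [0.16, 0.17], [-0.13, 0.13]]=x@ [[0.37, 0.8], [0.79, 0.18], [0.69, 0.17]]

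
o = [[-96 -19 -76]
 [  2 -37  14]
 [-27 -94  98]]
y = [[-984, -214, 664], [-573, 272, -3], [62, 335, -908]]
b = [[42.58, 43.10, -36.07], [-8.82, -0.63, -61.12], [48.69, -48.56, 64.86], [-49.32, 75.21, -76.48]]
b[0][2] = -36.07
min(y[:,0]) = -984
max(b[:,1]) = 75.21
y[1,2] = -3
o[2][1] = -94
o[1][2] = 14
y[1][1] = 272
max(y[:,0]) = 62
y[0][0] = -984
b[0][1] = 43.1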